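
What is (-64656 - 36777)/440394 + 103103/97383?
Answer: 82816067/99969438 ≈ 0.82841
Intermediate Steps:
(-64656 - 36777)/440394 + 103103/97383 = -101433*1/440394 + 103103*(1/97383) = -33811/146798 + 721/681 = 82816067/99969438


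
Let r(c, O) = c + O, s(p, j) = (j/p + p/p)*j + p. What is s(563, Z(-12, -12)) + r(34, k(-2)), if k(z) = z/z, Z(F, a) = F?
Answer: 330062/563 ≈ 586.26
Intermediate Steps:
k(z) = 1
s(p, j) = p + j*(1 + j/p) (s(p, j) = (j/p + 1)*j + p = (1 + j/p)*j + p = j*(1 + j/p) + p = p + j*(1 + j/p))
r(c, O) = O + c
s(563, Z(-12, -12)) + r(34, k(-2)) = (-12 + 563 + (-12)**2/563) + (1 + 34) = (-12 + 563 + 144*(1/563)) + 35 = (-12 + 563 + 144/563) + 35 = 310357/563 + 35 = 330062/563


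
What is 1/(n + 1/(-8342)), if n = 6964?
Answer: 8342/58093687 ≈ 0.00014360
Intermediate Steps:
1/(n + 1/(-8342)) = 1/(6964 + 1/(-8342)) = 1/(6964 - 1/8342) = 1/(58093687/8342) = 8342/58093687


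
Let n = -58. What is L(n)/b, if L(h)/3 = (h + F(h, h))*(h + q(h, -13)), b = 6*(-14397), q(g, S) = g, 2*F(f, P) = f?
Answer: -1682/4799 ≈ -0.35049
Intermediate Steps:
F(f, P) = f/2
b = -86382
L(h) = 9*h² (L(h) = 3*((h + h/2)*(h + h)) = 3*((3*h/2)*(2*h)) = 3*(3*h²) = 9*h²)
L(n)/b = (9*(-58)²)/(-86382) = (9*3364)*(-1/86382) = 30276*(-1/86382) = -1682/4799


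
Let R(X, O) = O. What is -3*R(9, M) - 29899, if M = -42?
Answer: -29773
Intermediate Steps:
-3*R(9, M) - 29899 = -3*(-42) - 29899 = 126 - 29899 = -29773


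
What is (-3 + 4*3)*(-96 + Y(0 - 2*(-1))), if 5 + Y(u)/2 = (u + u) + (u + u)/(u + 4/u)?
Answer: -864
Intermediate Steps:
Y(u) = -10 + 4*u + 4*u/(u + 4/u) (Y(u) = -10 + 2*((u + u) + (u + u)/(u + 4/u)) = -10 + 2*(2*u + (2*u)/(u + 4/u)) = -10 + 2*(2*u + 2*u/(u + 4/u)) = -10 + (4*u + 4*u/(u + 4/u)) = -10 + 4*u + 4*u/(u + 4/u))
(-3 + 4*3)*(-96 + Y(0 - 2*(-1))) = (-3 + 4*3)*(-96 + 2*(-20 - 3*(0 - 2*(-1))**2 + 2*(0 - 2*(-1))**3 + 8*(0 - 2*(-1)))/(4 + (0 - 2*(-1))**2)) = (-3 + 12)*(-96 + 2*(-20 - 3*(0 + 2)**2 + 2*(0 + 2)**3 + 8*(0 + 2))/(4 + (0 + 2)**2)) = 9*(-96 + 2*(-20 - 3*2**2 + 2*2**3 + 8*2)/(4 + 2**2)) = 9*(-96 + 2*(-20 - 3*4 + 2*8 + 16)/(4 + 4)) = 9*(-96 + 2*(-20 - 12 + 16 + 16)/8) = 9*(-96 + 2*(1/8)*0) = 9*(-96 + 0) = 9*(-96) = -864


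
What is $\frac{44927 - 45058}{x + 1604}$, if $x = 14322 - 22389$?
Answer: $\frac{131}{6463} \approx 0.020269$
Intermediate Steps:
$x = -8067$ ($x = 14322 - 22389 = -8067$)
$\frac{44927 - 45058}{x + 1604} = \frac{44927 - 45058}{-8067 + 1604} = - \frac{131}{-6463} = \left(-131\right) \left(- \frac{1}{6463}\right) = \frac{131}{6463}$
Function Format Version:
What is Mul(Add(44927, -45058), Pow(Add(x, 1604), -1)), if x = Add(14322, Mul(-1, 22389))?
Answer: Rational(131, 6463) ≈ 0.020269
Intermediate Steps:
x = -8067 (x = Add(14322, -22389) = -8067)
Mul(Add(44927, -45058), Pow(Add(x, 1604), -1)) = Mul(Add(44927, -45058), Pow(Add(-8067, 1604), -1)) = Mul(-131, Pow(-6463, -1)) = Mul(-131, Rational(-1, 6463)) = Rational(131, 6463)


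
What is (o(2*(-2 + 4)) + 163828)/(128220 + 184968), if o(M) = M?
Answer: 40958/78297 ≈ 0.52311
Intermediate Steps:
(o(2*(-2 + 4)) + 163828)/(128220 + 184968) = (2*(-2 + 4) + 163828)/(128220 + 184968) = (2*2 + 163828)/313188 = (4 + 163828)*(1/313188) = 163832*(1/313188) = 40958/78297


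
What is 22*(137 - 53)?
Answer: 1848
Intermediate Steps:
22*(137 - 53) = 22*84 = 1848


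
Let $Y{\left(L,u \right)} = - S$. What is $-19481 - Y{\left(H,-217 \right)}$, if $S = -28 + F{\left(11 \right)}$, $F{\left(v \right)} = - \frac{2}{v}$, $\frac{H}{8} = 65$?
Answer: $- \frac{214601}{11} \approx -19509.0$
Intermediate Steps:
$H = 520$ ($H = 8 \cdot 65 = 520$)
$S = - \frac{310}{11}$ ($S = -28 - \frac{2}{11} = - \frac{310}{11} \approx -28.182$)
$Y{\left(L,u \right)} = \frac{310}{11}$ ($Y{\left(L,u \right)} = \left(-1\right) \left(- \frac{310}{11}\right) = \frac{310}{11}$)
$-19481 - Y{\left(H,-217 \right)} = -19481 - \frac{310}{11} = - \frac{214601}{11}$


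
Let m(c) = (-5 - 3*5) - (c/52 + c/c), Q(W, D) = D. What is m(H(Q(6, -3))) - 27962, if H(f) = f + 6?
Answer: -1455119/52 ≈ -27983.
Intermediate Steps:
H(f) = 6 + f
m(c) = -21 - c/52 (m(c) = (-5 - 15) - (c*(1/52) + 1) = -20 - (c/52 + 1) = -20 - (1 + c/52) = -20 + (-1 - c/52) = -21 - c/52)
m(H(Q(6, -3))) - 27962 = (-21 - (6 - 3)/52) - 27962 = (-21 - 1/52*3) - 27962 = (-21 - 3/52) - 27962 = -1095/52 - 27962 = -1455119/52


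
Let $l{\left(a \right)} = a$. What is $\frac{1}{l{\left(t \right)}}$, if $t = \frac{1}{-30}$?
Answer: $-30$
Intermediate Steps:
$t = - \frac{1}{30} \approx -0.033333$
$\frac{1}{l{\left(t \right)}} = \frac{1}{- \frac{1}{30}} = -30$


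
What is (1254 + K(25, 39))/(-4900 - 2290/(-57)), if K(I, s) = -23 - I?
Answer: -34371/138505 ≈ -0.24816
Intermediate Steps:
(1254 + K(25, 39))/(-4900 - 2290/(-57)) = (1254 + (-23 - 1*25))/(-4900 - 2290/(-57)) = (1254 + (-23 - 25))/(-4900 - 2290*(-1/57)) = (1254 - 48)/(-4900 + 2290/57) = 1206/(-277010/57) = 1206*(-57/277010) = -34371/138505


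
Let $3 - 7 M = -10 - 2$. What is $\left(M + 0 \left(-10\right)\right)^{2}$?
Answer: $\frac{225}{49} \approx 4.5918$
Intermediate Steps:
$M = \frac{15}{7}$ ($M = \frac{3}{7} - \frac{-10 - 2}{7} = \frac{3}{7} - - \frac{12}{7} = \frac{3}{7} + \frac{12}{7} = \frac{15}{7} \approx 2.1429$)
$\left(M + 0 \left(-10\right)\right)^{2} = \left(\frac{15}{7} + 0 \left(-10\right)\right)^{2} = \left(\frac{15}{7} + 0\right)^{2} = \left(\frac{15}{7}\right)^{2} = \frac{225}{49}$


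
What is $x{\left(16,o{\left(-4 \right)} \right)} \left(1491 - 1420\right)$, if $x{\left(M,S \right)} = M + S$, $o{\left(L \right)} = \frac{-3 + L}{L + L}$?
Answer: $\frac{9585}{8} \approx 1198.1$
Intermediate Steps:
$o{\left(L \right)} = \frac{-3 + L}{2 L}$
$x{\left(16,o{\left(-4 \right)} \right)} \left(1491 - 1420\right) = \left(16 + \frac{-3 - 4}{2 \left(-4\right)}\right) \left(1491 - 1420\right) = \left(16 + \frac{1}{2} \left(- \frac{1}{4}\right) \left(-7\right)\right) 71 = \left(16 + \frac{7}{8}\right) 71 = \frac{135}{8} \cdot 71 = \frac{9585}{8}$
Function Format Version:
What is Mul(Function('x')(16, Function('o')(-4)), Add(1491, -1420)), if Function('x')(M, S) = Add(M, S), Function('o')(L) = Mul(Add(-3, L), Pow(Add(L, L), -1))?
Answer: Rational(9585, 8) ≈ 1198.1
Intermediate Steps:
Function('o')(L) = Mul(Rational(1, 2), Pow(L, -1), Add(-3, L)) (Function('o')(L) = Mul(Add(-3, L), Pow(Mul(2, L), -1)) = Mul(Add(-3, L), Mul(Rational(1, 2), Pow(L, -1))) = Mul(Rational(1, 2), Pow(L, -1), Add(-3, L)))
Mul(Function('x')(16, Function('o')(-4)), Add(1491, -1420)) = Mul(Add(16, Mul(Rational(1, 2), Pow(-4, -1), Add(-3, -4))), Add(1491, -1420)) = Mul(Add(16, Mul(Rational(1, 2), Rational(-1, 4), -7)), 71) = Mul(Add(16, Rational(7, 8)), 71) = Mul(Rational(135, 8), 71) = Rational(9585, 8)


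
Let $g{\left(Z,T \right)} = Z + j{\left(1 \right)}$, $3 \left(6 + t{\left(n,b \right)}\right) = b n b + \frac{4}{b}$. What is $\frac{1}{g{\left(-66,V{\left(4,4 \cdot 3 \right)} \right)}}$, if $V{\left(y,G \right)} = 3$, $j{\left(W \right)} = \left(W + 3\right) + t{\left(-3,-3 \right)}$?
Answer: $- \frac{9}{697} \approx -0.012912$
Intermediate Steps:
$t{\left(n,b \right)} = -6 + \frac{4}{3 b} + \frac{n b^{2}}{3}$ ($t{\left(n,b \right)} = -6 + \frac{b n b + \frac{4}{b}}{3} = -6 + \frac{n b^{2} + \frac{4}{b}}{3} = -6 + \frac{\frac{4}{b} + n b^{2}}{3} = -6 + \left(\frac{4}{3 b} + \frac{n b^{2}}{3}\right) = -6 + \frac{4}{3 b} + \frac{n b^{2}}{3}$)
$j{\left(W \right)} = - \frac{112}{9} + W$ ($j{\left(W \right)} = \left(W + 3\right) + \frac{4 - 3 \left(-18 - 3 \left(-3\right)^{2}\right)}{3 \left(-3\right)} = \left(3 + W\right) + \frac{1}{3} \left(- \frac{1}{3}\right) \left(4 - 3 \left(-18 - 27\right)\right) = \left(3 + W\right) + \frac{1}{3} \left(- \frac{1}{3}\right) \left(4 - -135\right) = \left(3 + W\right) + \frac{1}{3} \left(- \frac{1}{3}\right) \left(4 + 135\right) = \left(3 + W\right) + \frac{1}{3} \left(- \frac{1}{3}\right) 139 = \left(3 + W\right) - \frac{139}{9} = - \frac{112}{9} + W$)
$g{\left(Z,T \right)} = - \frac{103}{9} + Z$ ($g{\left(Z,T \right)} = Z + \left(- \frac{112}{9} + 1\right) = Z - \frac{103}{9} = - \frac{103}{9} + Z$)
$\frac{1}{g{\left(-66,V{\left(4,4 \cdot 3 \right)} \right)}} = \frac{1}{- \frac{103}{9} - 66} = \frac{1}{- \frac{697}{9}} = - \frac{9}{697}$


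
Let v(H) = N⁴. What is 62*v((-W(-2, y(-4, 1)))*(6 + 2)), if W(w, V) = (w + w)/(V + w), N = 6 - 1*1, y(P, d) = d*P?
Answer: 38750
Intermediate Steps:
y(P, d) = P*d
N = 5 (N = 6 - 1 = 5)
W(w, V) = 2*w/(V + w) (W(w, V) = (2*w)/(V + w) = 2*w/(V + w))
v(H) = 625 (v(H) = 5⁴ = 625)
62*v((-W(-2, y(-4, 1)))*(6 + 2)) = 62*625 = 38750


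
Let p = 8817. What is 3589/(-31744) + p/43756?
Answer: 30711641/347247616 ≈ 0.088443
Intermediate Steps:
3589/(-31744) + p/43756 = 3589/(-31744) + 8817/43756 = 3589*(-1/31744) + 8817*(1/43756) = -3589/31744 + 8817/43756 = 30711641/347247616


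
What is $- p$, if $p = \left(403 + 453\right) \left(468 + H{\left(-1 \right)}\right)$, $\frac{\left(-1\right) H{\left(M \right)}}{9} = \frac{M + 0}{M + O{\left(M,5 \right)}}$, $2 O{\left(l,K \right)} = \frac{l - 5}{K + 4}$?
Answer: $-394830$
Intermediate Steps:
$O{\left(l,K \right)} = \frac{-5 + l}{2 \left(4 + K\right)}$ ($O{\left(l,K \right)} = \frac{\left(l - 5\right) \frac{1}{K + 4}}{2} = \frac{\left(-5 + l\right) \frac{1}{4 + K}}{2} = \frac{\frac{1}{4 + K} \left(-5 + l\right)}{2} = \frac{-5 + l}{2 \left(4 + K\right)}$)
$H{\left(M \right)} = - \frac{9 M}{- \frac{5}{18} + \frac{19 M}{18}}$ ($H{\left(M \right)} = - 9 \frac{M + 0}{M + \frac{-5 + M}{2 \left(4 + 5\right)}} = - 9 \frac{M}{M + \frac{-5 + M}{2 \cdot 9}} = - 9 \frac{M}{M + \frac{1}{2} \cdot \frac{1}{9} \left(-5 + M\right)} = - 9 \frac{M}{M + \left(- \frac{5}{18} + \frac{M}{18}\right)} = - 9 \frac{M}{- \frac{5}{18} + \frac{19 M}{18}} = - \frac{9 M}{- \frac{5}{18} + \frac{19 M}{18}}$)
$p = 394830$ ($p = \left(403 + 453\right) \left(468 - - \frac{162}{-5 + 19 \left(-1\right)}\right) = 856 \left(468 - - \frac{162}{-5 - 19}\right) = 856 \left(468 - - \frac{162}{-24}\right) = 856 \left(468 - \left(-162\right) \left(- \frac{1}{24}\right)\right) = 856 \left(468 - \frac{27}{4}\right) = 856 \cdot \frac{1845}{4} = 394830$)
$- p = \left(-1\right) 394830 = -394830$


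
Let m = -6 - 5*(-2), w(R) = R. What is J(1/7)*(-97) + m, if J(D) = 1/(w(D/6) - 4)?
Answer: 4742/167 ≈ 28.395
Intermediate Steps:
J(D) = 1/(-4 + D/6) (J(D) = 1/(D/6 - 4) = 1/(-4 + D/6))
m = 4 (m = -6 + 10 = 4)
J(1/7)*(-97) + m = (6/(-24 + 1/7))*(-97) + 4 = (6/(-24 + ⅐))*(-97) + 4 = (6/(-167/7))*(-97) + 4 = (6*(-7/167))*(-97) + 4 = -42/167*(-97) + 4 = 4074/167 + 4 = 4742/167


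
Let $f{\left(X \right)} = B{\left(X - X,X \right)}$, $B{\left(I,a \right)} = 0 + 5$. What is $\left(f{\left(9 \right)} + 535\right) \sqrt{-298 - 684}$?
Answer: $540 i \sqrt{982} \approx 16922.0 i$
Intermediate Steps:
$B{\left(I,a \right)} = 5$
$f{\left(X \right)} = 5$
$\left(f{\left(9 \right)} + 535\right) \sqrt{-298 - 684} = \left(5 + 535\right) \sqrt{-298 - 684} = 540 \sqrt{-982} = 540 i \sqrt{982}$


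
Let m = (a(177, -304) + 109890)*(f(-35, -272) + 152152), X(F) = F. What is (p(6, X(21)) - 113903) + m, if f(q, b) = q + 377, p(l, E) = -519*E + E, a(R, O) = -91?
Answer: 16743563925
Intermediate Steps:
p(l, E) = -518*E
f(q, b) = 377 + q
m = 16743688706 (m = (-91 + 109890)*((377 - 35) + 152152) = 109799*(342 + 152152) = 109799*152494 = 16743688706)
(p(6, X(21)) - 113903) + m = (-518*21 - 113903) + 16743688706 = (-10878 - 113903) + 16743688706 = -124781 + 16743688706 = 16743563925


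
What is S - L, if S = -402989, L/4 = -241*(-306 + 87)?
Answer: -614105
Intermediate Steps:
L = 211116 (L = 4*(-241*(-306 + 87)) = 4*(-241*(-219)) = 4*52779 = 211116)
S - L = -402989 - 1*211116 = -402989 - 211116 = -614105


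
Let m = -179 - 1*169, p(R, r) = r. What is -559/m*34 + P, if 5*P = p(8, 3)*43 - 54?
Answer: 12113/174 ≈ 69.615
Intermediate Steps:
m = -348 (m = -179 - 169 = -348)
P = 15 (P = (3*43 - 54)/5 = (129 - 54)/5 = (⅕)*75 = 15)
-559/m*34 + P = -559/(-348)*34 + 15 = -559*(-1/348)*34 + 15 = (559/348)*34 + 15 = 9503/174 + 15 = 12113/174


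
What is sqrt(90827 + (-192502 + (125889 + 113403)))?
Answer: sqrt(137617) ≈ 370.97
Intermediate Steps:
sqrt(90827 + (-192502 + (125889 + 113403))) = sqrt(90827 + (-192502 + 239292)) = sqrt(90827 + 46790) = sqrt(137617)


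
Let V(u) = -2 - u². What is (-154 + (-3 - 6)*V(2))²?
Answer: 10000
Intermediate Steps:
(-154 + (-3 - 6)*V(2))² = (-154 + (-3 - 6)*(-2 - 1*2²))² = (-154 - 9*(-2 - 1*4))² = (-154 - 9*(-2 - 4))² = (-154 - 9*(-6))² = (-154 + 54)² = (-100)² = 10000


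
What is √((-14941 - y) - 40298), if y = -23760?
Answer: I*√31479 ≈ 177.42*I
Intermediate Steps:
√((-14941 - y) - 40298) = √((-14941 - 1*(-23760)) - 40298) = √((-14941 + 23760) - 40298) = √(8819 - 40298) = √(-31479) = I*√31479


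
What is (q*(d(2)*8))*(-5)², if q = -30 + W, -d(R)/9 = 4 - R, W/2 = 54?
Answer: -280800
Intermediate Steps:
W = 108 (W = 2*54 = 108)
d(R) = -36 + 9*R (d(R) = -9*(4 - R) = -36 + 9*R)
q = 78 (q = -30 + 108 = 78)
(q*(d(2)*8))*(-5)² = (78*((-36 + 9*2)*8))*(-5)² = (78*((-36 + 18)*8))*25 = (78*(-18*8))*25 = (78*(-144))*25 = -11232*25 = -280800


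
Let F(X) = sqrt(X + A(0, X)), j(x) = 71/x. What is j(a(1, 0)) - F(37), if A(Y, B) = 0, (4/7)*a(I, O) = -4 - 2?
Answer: -142/21 - sqrt(37) ≈ -12.845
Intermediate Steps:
a(I, O) = -21/2 (a(I, O) = 7*(-4 - 2)/4 = (7/4)*(-6) = -21/2)
F(X) = sqrt(X) (F(X) = sqrt(X + 0) = sqrt(X))
j(a(1, 0)) - F(37) = 71/(-21/2) - sqrt(37) = 71*(-2/21) - sqrt(37) = -142/21 - sqrt(37)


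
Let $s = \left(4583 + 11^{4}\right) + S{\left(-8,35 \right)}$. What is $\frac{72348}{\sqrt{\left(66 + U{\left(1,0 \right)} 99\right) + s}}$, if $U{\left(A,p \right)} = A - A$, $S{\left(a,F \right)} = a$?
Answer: $\frac{36174 \sqrt{19282}}{9641} \approx 521.02$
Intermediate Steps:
$U{\left(A,p \right)} = 0$
$s = 19216$ ($s = \left(4583 + 11^{4}\right) - 8 = \left(4583 + 14641\right) - 8 = 19224 - 8 = 19216$)
$\frac{72348}{\sqrt{\left(66 + U{\left(1,0 \right)} 99\right) + s}} = \frac{72348}{\sqrt{\left(66 + 0 \cdot 99\right) + 19216}} = \frac{72348}{\sqrt{\left(66 + 0\right) + 19216}} = \frac{72348}{\sqrt{66 + 19216}} = \frac{72348}{\sqrt{19282}} = 72348 \frac{\sqrt{19282}}{19282} = \frac{36174 \sqrt{19282}}{9641}$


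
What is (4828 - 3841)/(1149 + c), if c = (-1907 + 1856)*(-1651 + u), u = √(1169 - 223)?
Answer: 4680025/404564553 + 5593*√946/809129106 ≈ 0.011781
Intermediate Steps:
u = √946 ≈ 30.757
c = 84201 - 51*√946 (c = (-1907 + 1856)*(-1651 + √946) = -51*(-1651 + √946) = 84201 - 51*√946 ≈ 82632.)
(4828 - 3841)/(1149 + c) = (4828 - 3841)/(1149 + (84201 - 51*√946)) = 987/(85350 - 51*√946)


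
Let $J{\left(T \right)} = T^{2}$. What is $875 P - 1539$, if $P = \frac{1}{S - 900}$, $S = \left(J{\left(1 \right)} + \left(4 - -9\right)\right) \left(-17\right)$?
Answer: $- \frac{1752257}{1138} \approx -1539.8$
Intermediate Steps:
$S = -238$ ($S = \left(1^{2} + \left(4 - -9\right)\right) \left(-17\right) = \left(1 + \left(4 + 9\right)\right) \left(-17\right) = \left(1 + 13\right) \left(-17\right) = 14 \left(-17\right) = -238$)
$P = - \frac{1}{1138}$ ($P = \frac{1}{-238 - 900} = \frac{1}{-1138} = - \frac{1}{1138} \approx -0.00087873$)
$875 P - 1539 = 875 \left(- \frac{1}{1138}\right) - 1539 = - \frac{875}{1138} - 1539 = - \frac{1752257}{1138}$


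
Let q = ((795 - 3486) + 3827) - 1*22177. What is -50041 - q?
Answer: -29000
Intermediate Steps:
q = -21041 (q = (-2691 + 3827) - 22177 = 1136 - 22177 = -21041)
-50041 - q = -50041 - 1*(-21041) = -50041 + 21041 = -29000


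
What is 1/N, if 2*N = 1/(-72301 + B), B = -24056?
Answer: -192714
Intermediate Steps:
N = -1/192714 (N = 1/(2*(-72301 - 24056)) = (½)/(-96357) = (½)*(-1/96357) = -1/192714 ≈ -5.1890e-6)
1/N = 1/(-1/192714) = -192714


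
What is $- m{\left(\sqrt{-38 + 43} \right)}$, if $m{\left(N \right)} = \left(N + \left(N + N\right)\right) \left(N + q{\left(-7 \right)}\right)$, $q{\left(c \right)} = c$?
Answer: $-15 + 21 \sqrt{5} \approx 31.957$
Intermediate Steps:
$m{\left(N \right)} = 3 N \left(-7 + N\right)$ ($m{\left(N \right)} = \left(N + \left(N + N\right)\right) \left(N - 7\right) = \left(N + 2 N\right) \left(-7 + N\right) = 3 N \left(-7 + N\right)$)
$- m{\left(\sqrt{-38 + 43} \right)} = - 3 \sqrt{-38 + 43} \left(-7 + \sqrt{-38 + 43}\right) = - 3 \sqrt{5} \left(-7 + \sqrt{5}\right)$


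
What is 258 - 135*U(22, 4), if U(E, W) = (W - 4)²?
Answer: 258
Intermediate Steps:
U(E, W) = (-4 + W)²
258 - 135*U(22, 4) = 258 - 135*(-4 + 4)² = 258 - 135*0² = 258 - 135*0 = 258 + 0 = 258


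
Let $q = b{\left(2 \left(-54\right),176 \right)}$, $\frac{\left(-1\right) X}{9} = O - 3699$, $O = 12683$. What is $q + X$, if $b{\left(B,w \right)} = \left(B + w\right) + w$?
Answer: $-80612$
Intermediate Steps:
$X = -80856$ ($X = - 9 \left(12683 - 3699\right) = \left(-9\right) 8984 = -80856$)
$b{\left(B,w \right)} = B + 2 w$
$q = 244$ ($q = 2 \left(-54\right) + 2 \cdot 176 = -108 + 352 = 244$)
$q + X = 244 - 80856 = -80612$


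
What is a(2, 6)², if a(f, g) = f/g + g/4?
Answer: 121/36 ≈ 3.3611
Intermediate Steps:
a(f, g) = g/4 + f/g (a(f, g) = f/g + g*(¼) = f/g + g/4 = g/4 + f/g)
a(2, 6)² = ((¼)*6 + 2/6)² = (3/2 + 2*(⅙))² = (3/2 + ⅓)² = (11/6)² = 121/36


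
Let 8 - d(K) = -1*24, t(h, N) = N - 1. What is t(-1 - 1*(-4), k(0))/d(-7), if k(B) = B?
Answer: -1/32 ≈ -0.031250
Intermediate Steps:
t(h, N) = -1 + N
d(K) = 32 (d(K) = 8 - (-1)*24 = 8 - 1*(-24) = 8 + 24 = 32)
t(-1 - 1*(-4), k(0))/d(-7) = (-1 + 0)/32 = -1*1/32 = -1/32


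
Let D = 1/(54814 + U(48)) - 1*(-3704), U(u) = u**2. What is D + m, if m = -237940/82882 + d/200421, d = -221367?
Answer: 585099611315689549/158133975327666 ≈ 3700.0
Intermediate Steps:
m = -11005918739/2768548887 (m = -237940/82882 - 221367/200421 = -237940*1/82882 - 221367*1/200421 = -118970/41441 - 73789/66807 = -11005918739/2768548887 ≈ -3.9753)
D = 211565073/57118 (D = 1/(54814 + 48**2) - 1*(-3704) = 1/(54814 + 2304) + 3704 = 1/57118 + 3704 = 211565073/57118 ≈ 3704.0)
D + m = 211565073/57118 - 11005918739/2768548887 = 585099611315689549/158133975327666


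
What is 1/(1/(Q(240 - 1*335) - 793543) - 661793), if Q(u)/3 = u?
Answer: -793828/525349813605 ≈ -1.5110e-6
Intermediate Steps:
Q(u) = 3*u
1/(1/(Q(240 - 1*335) - 793543) - 661793) = 1/(1/(3*(240 - 1*335) - 793543) - 661793) = 1/(1/(3*(240 - 335) - 793543) - 661793) = 1/(1/(3*(-95) - 793543) - 661793) = 1/(1/(-285 - 793543) - 661793) = 1/(1/(-793828) - 661793) = 1/(-1/793828 - 661793) = 1/(-525349813605/793828) = -793828/525349813605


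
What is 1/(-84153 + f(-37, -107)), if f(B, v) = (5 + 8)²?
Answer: -1/83984 ≈ -1.1907e-5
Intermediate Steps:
f(B, v) = 169 (f(B, v) = 13² = 169)
1/(-84153 + f(-37, -107)) = 1/(-84153 + 169) = 1/(-83984) = -1/83984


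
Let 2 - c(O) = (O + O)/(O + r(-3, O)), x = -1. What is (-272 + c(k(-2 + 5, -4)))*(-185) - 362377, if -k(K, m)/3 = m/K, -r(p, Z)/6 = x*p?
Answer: -2187729/7 ≈ -3.1253e+5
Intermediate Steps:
r(p, Z) = 6*p (r(p, Z) = -(-6)*p = 6*p)
k(K, m) = -3*m/K
c(O) = 2 - 2*O/(-18 + O) (c(O) = 2 - (O + O)/(O + 6*(-3)) = 2 - 2*O/(O - 18) = 2 - 2*O/(-18 + O))
(-272 + c(k(-2 + 5, -4)))*(-185) - 362377 = (-272 - 36/(-18 - 3*(-4)/(-2 + 5)))*(-185) - 362377 = (-272 - 36/(-18 - 3*(-4)/3))*(-185) - 362377 = (-272 - 36/(-18 - 3*(-4)*⅓))*(-185) - 362377 = (-272 - 36/(-18 + 4))*(-185) - 362377 = (-272 - 36/(-14))*(-185) - 362377 = (-272 - 36*(-1/14))*(-185) - 362377 = (-272 + 18/7)*(-185) - 362377 = -1886/7*(-185) - 362377 = 348910/7 - 362377 = -2187729/7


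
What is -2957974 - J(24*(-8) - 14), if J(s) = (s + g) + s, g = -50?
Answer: -2957512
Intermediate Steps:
J(s) = -50 + 2*s (J(s) = (s - 50) + s = (-50 + s) + s = -50 + 2*s)
-2957974 - J(24*(-8) - 14) = -2957974 - (-50 + 2*(24*(-8) - 14)) = -2957974 - (-50 + 2*(-192 - 14)) = -2957974 - (-50 + 2*(-206)) = -2957974 - (-50 - 412) = -2957974 - 1*(-462) = -2957974 + 462 = -2957512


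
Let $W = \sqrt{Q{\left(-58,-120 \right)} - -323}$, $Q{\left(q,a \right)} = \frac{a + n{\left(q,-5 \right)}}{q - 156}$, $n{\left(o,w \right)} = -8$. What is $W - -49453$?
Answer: $49453 + \frac{5 \sqrt{148195}}{107} \approx 49471.0$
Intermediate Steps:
$Q{\left(q,a \right)} = \frac{-8 + a}{-156 + q}$ ($Q{\left(q,a \right)} = \frac{a - 8}{q - 156} = \frac{-8 + a}{-156 + q}$)
$W = \frac{5 \sqrt{148195}}{107}$ ($W = \sqrt{\frac{-8 - 120}{-156 - 58} - -323} = \sqrt{\frac{1}{-214} \left(-128\right) + \left(-62 + 385\right)} = \sqrt{\left(- \frac{1}{214}\right) \left(-128\right) + 323} = \sqrt{\frac{64}{107} + 323} = \sqrt{\frac{34625}{107}} = \frac{5 \sqrt{148195}}{107} \approx 17.989$)
$W - -49453 = \frac{5 \sqrt{148195}}{107} - -49453 = \frac{5 \sqrt{148195}}{107} + 49453 = 49453 + \frac{5 \sqrt{148195}}{107}$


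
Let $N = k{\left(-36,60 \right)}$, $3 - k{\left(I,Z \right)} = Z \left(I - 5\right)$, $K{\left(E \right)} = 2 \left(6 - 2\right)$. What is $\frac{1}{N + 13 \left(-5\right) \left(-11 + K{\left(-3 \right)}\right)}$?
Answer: $\frac{1}{2658} \approx 0.00037622$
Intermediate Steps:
$K{\left(E \right)} = 8$ ($K{\left(E \right)} = 2 \cdot 4 = 8$)
$k{\left(I,Z \right)} = 3 - Z \left(-5 + I\right)$ ($k{\left(I,Z \right)} = 3 - Z \left(I - 5\right) = 3 - Z \left(-5 + I\right)$)
$N = 2463$ ($N = 3 + 5 \cdot 60 - \left(-36\right) 60 = 3 + 300 + 2160 = 2463$)
$\frac{1}{N + 13 \left(-5\right) \left(-11 + K{\left(-3 \right)}\right)} = \frac{1}{2463 + 13 \left(-5\right) \left(-11 + 8\right)} = \frac{1}{2463 - -195} = \frac{1}{2463 + 195} = \frac{1}{2658}$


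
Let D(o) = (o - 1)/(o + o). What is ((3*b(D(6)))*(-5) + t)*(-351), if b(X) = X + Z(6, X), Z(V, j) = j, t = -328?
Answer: 239031/2 ≈ 1.1952e+5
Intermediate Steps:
D(o) = (-1 + o)/(2*o) (D(o) = (-1 + o)/((2*o)) = (-1 + o)*(1/(2*o)) = (-1 + o)/(2*o))
b(X) = 2*X (b(X) = X + X = 2*X)
((3*b(D(6)))*(-5) + t)*(-351) = ((3*(2*((1/2)*(-1 + 6)/6)))*(-5) - 328)*(-351) = ((3*(2*((1/2)*(1/6)*5)))*(-5) - 328)*(-351) = ((3*(2*(5/12)))*(-5) - 328)*(-351) = ((3*(5/6))*(-5) - 328)*(-351) = ((5/2)*(-5) - 328)*(-351) = (-25/2 - 328)*(-351) = -681/2*(-351) = 239031/2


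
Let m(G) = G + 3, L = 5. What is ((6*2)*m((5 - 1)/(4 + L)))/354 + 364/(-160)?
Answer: -45841/21240 ≈ -2.1582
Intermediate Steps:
m(G) = 3 + G
((6*2)*m((5 - 1)/(4 + L)))/354 + 364/(-160) = ((6*2)*(3 + (5 - 1)/(4 + 5)))/354 + 364/(-160) = (12*(3 + 4/9))*(1/354) + 364*(-1/160) = (12*(3 + 4*(1/9)))*(1/354) - 91/40 = (12*(3 + 4/9))*(1/354) - 91/40 = (12*(31/9))*(1/354) - 91/40 = (124/3)*(1/354) - 91/40 = 62/531 - 91/40 = -45841/21240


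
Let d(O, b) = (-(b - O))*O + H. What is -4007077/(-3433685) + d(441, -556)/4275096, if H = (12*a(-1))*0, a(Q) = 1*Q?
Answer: 887635770197/699015857560 ≈ 1.2698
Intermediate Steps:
a(Q) = Q
H = 0 (H = (12*(-1))*0 = -12*0 = 0)
d(O, b) = O*(O - b) (d(O, b) = (-(b - O))*O + 0 = (O - b)*O + 0 = O*(O - b) + 0 = O*(O - b))
-4007077/(-3433685) + d(441, -556)/4275096 = -4007077/(-3433685) + (441*(441 - 1*(-556)))/4275096 = -4007077*(-1/3433685) + (441*(441 + 556))*(1/4275096) = 4007077/3433685 + (441*997)*(1/4275096) = 4007077/3433685 + 439677*(1/4275096) = 4007077/3433685 + 20937/203576 = 887635770197/699015857560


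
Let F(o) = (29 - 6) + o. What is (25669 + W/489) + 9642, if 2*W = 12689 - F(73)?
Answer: 34546751/978 ≈ 35324.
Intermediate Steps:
F(o) = 23 + o
W = 12593/2 (W = (12689 - (23 + 73))/2 = (12689 - 1*96)/2 = (12689 - 96)/2 = (½)*12593 = 12593/2 ≈ 6296.5)
(25669 + W/489) + 9642 = (25669 + (12593/2)/489) + 9642 = (25669 + (12593/2)*(1/489)) + 9642 = (25669 + 12593/978) + 9642 = 25116875/978 + 9642 = 34546751/978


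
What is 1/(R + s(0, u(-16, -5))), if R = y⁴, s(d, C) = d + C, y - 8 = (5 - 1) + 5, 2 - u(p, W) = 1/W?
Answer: 5/417616 ≈ 1.1973e-5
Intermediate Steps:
u(p, W) = 2 - 1/W
y = 17 (y = 8 + ((5 - 1) + 5) = 8 + (4 + 5) = 8 + 9 = 17)
s(d, C) = C + d
R = 83521 (R = 17⁴ = 83521)
1/(R + s(0, u(-16, -5))) = 1/(83521 + ((2 - 1/(-5)) + 0)) = 1/(83521 + ((2 - 1*(-⅕)) + 0)) = 1/(83521 + ((2 + ⅕) + 0)) = 1/(83521 + (11/5 + 0)) = 1/(83521 + 11/5) = 1/(417616/5) = 5/417616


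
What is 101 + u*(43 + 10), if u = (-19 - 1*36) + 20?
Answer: -1754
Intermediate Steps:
u = -35 (u = (-19 - 36) + 20 = -55 + 20 = -35)
101 + u*(43 + 10) = 101 - 35*(43 + 10) = 101 - 35*53 = 101 - 1855 = -1754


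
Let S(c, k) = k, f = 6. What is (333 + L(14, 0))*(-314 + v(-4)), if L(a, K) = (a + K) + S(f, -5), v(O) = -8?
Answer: -110124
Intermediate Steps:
L(a, K) = -5 + K + a (L(a, K) = (a + K) - 5 = (K + a) - 5 = -5 + K + a)
(333 + L(14, 0))*(-314 + v(-4)) = (333 + (-5 + 0 + 14))*(-314 - 8) = (333 + 9)*(-322) = 342*(-322) = -110124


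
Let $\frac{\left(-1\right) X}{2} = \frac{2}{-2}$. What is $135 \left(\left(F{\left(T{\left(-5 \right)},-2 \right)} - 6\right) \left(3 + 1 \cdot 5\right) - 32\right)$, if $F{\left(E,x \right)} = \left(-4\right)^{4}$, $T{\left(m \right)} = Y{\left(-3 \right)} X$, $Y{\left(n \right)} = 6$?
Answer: $265680$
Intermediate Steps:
$X = 2$ ($X = - 2 \frac{2}{-2} = - 2 \cdot 2 \left(- \frac{1}{2}\right) = \left(-2\right) \left(-1\right) = 2$)
$T{\left(m \right)} = 12$ ($T{\left(m \right)} = 6 \cdot 2 = 12$)
$F{\left(E,x \right)} = 256$
$135 \left(\left(F{\left(T{\left(-5 \right)},-2 \right)} - 6\right) \left(3 + 1 \cdot 5\right) - 32\right) = 135 \left(\left(256 - 6\right) \left(3 + 1 \cdot 5\right) - 32\right) = 135 \left(250 \left(3 + 5\right) - 32\right) = 135 \left(250 \cdot 8 - 32\right) = 135 \left(2000 - 32\right) = 135 \cdot 1968 = 265680$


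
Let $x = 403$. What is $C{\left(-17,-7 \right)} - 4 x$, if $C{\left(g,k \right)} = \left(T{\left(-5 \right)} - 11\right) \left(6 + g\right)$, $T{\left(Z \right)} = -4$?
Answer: $-1447$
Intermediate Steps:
$C{\left(g,k \right)} = -90 - 15 g$ ($C{\left(g,k \right)} = \left(-4 - 11\right) \left(6 + g\right) = - 15 \left(6 + g\right) = -90 - 15 g$)
$C{\left(-17,-7 \right)} - 4 x = \left(-90 - -255\right) - 1612 = \left(-90 + 255\right) - 1612 = 165 - 1612 = -1447$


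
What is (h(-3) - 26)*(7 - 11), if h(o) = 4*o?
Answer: 152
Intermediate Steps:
(h(-3) - 26)*(7 - 11) = (4*(-3) - 26)*(7 - 11) = (-12 - 26)*(-4) = -38*(-4) = 152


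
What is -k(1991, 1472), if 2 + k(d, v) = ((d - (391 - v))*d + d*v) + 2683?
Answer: -9049785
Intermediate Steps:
k(d, v) = 2681 + d*v + d*(-391 + d + v) (k(d, v) = -2 + (((d - (391 - v))*d + d*v) + 2683) = -2 + (((d + (-391 + v))*d + d*v) + 2683) = -2 + (((-391 + d + v)*d + d*v) + 2683) = -2 + ((d*(-391 + d + v) + d*v) + 2683) = -2 + ((d*v + d*(-391 + d + v)) + 2683) = -2 + (2683 + d*v + d*(-391 + d + v)) = 2681 + d*v + d*(-391 + d + v))
-k(1991, 1472) = -(2681 + 1991² - 391*1991 + 2*1991*1472) = -(2681 + 3964081 - 778481 + 5861504) = -1*9049785 = -9049785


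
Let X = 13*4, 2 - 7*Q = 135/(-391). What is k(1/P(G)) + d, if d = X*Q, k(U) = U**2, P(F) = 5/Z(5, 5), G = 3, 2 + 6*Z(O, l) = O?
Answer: 681591/39100 ≈ 17.432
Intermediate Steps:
Z(O, l) = -1/3 + O/6
P(F) = 10 (P(F) = 5/(-1/3 + (1/6)*5) = 5/(-1/3 + 5/6) = 5/(1/2) = 5*2 = 10)
Q = 131/391 (Q = 2/7 - 135/(7*(-391)) = 2/7 - 135*(-1)/(7*391) = 2/7 - 1/7*(-135/391) = 2/7 + 135/2737 = 131/391 ≈ 0.33504)
X = 52
d = 6812/391 (d = 52*(131/391) = 6812/391 ≈ 17.422)
k(1/P(G)) + d = (1/10)**2 + 6812/391 = 1/100 + 6812/391 = 681591/39100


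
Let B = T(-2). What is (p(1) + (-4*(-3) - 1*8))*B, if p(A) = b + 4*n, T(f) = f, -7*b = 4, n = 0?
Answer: -48/7 ≈ -6.8571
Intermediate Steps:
b = -4/7 (b = -⅐*4 = -4/7 ≈ -0.57143)
B = -2
p(A) = -4/7 (p(A) = -4/7 + 4*0 = -4/7 + 0 = -4/7)
(p(1) + (-4*(-3) - 1*8))*B = (-4/7 + (-4*(-3) - 1*8))*(-2) = (-4/7 + (12 - 8))*(-2) = (-4/7 + 4)*(-2) = (24/7)*(-2) = -48/7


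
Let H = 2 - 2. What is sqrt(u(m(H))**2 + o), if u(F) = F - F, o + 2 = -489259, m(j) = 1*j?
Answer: I*sqrt(489261) ≈ 699.47*I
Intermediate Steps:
H = 0
m(j) = j
o = -489261 (o = -2 - 489259 = -489261)
u(F) = 0
sqrt(u(m(H))**2 + o) = sqrt(0**2 - 489261) = sqrt(0 - 489261) = sqrt(-489261) = I*sqrt(489261)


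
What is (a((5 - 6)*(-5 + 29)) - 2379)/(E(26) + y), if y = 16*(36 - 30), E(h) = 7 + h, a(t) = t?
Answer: -801/43 ≈ -18.628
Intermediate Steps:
y = 96 (y = 16*6 = 96)
(a((5 - 6)*(-5 + 29)) - 2379)/(E(26) + y) = ((5 - 6)*(-5 + 29) - 2379)/((7 + 26) + 96) = (-1*24 - 2379)/(33 + 96) = (-24 - 2379)/129 = -2403*1/129 = -801/43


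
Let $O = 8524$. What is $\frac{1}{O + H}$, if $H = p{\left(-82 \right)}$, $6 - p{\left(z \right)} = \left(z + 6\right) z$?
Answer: $\frac{1}{2298} \approx 0.00043516$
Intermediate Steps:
$p{\left(z \right)} = 6 - z \left(6 + z\right)$ ($p{\left(z \right)} = 6 - \left(z + 6\right) z = 6 - \left(6 + z\right) z = 6 - z \left(6 + z\right)$)
$H = -6226$ ($H = 6 - \left(-82\right)^{2} - -492 = 6 - 6724 + 492 = -6226$)
$\frac{1}{O + H} = \frac{1}{8524 - 6226} = \frac{1}{2298}$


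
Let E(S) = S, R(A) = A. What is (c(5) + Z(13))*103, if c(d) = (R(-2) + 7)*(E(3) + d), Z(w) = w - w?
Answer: 4120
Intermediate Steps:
Z(w) = 0
c(d) = 15 + 5*d (c(d) = (-2 + 7)*(3 + d) = 5*(3 + d) = 15 + 5*d)
(c(5) + Z(13))*103 = ((15 + 5*5) + 0)*103 = ((15 + 25) + 0)*103 = (40 + 0)*103 = 40*103 = 4120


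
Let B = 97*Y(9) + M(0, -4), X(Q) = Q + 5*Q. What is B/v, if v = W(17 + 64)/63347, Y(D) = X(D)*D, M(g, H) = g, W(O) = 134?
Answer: 1493152137/67 ≈ 2.2286e+7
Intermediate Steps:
X(Q) = 6*Q
Y(D) = 6*D**2 (Y(D) = (6*D)*D = 6*D**2)
B = 47142 (B = 97*(6*9**2) + 0 = 97*(6*81) + 0 = 97*486 + 0 = 47142 + 0 = 47142)
v = 134/63347 ≈ 0.0021153
B/v = 47142/(134/63347) = 47142*(63347/134) = 1493152137/67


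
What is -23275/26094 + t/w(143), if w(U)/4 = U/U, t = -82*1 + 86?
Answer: 2819/26094 ≈ 0.10803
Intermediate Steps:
t = 4 (t = -82 + 86 = 4)
w(U) = 4 (w(U) = 4*(U/U) = 4*1 = 4)
-23275/26094 + t/w(143) = -23275/26094 + 4/4 = -23275*1/26094 + 4*(1/4) = -23275/26094 + 1 = 2819/26094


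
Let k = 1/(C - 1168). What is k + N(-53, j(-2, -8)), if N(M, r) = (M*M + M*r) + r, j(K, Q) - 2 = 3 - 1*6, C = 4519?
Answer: 9587212/3351 ≈ 2861.0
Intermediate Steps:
j(K, Q) = -1 (j(K, Q) = 2 + (3 - 1*6) = 2 + (3 - 6) = 2 - 3 = -1)
N(M, r) = r + M**2 + M*r (N(M, r) = (M**2 + M*r) + r = r + M**2 + M*r)
k = 1/3351 (k = 1/(4519 - 1168) = 1/3351 ≈ 0.00029842)
k + N(-53, j(-2, -8)) = 1/3351 + (-1 + (-53)**2 - 53*(-1)) = 1/3351 + (-1 + 2809 + 53) = 1/3351 + 2861 = 9587212/3351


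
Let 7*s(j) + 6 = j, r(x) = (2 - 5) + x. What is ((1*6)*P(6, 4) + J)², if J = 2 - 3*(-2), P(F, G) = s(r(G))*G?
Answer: 4096/49 ≈ 83.592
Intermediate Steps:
r(x) = -3 + x
s(j) = -6/7 + j/7
P(F, G) = G*(-9/7 + G/7) (P(F, G) = (-6/7 + (-3 + G)/7)*G = (-6/7 + (-3/7 + G/7))*G = (-9/7 + G/7)*G = G*(-9/7 + G/7))
J = 8 (J = 2 + 6 = 8)
((1*6)*P(6, 4) + J)² = ((1*6)*((⅐)*4*(-9 + 4)) + 8)² = (6*((⅐)*4*(-5)) + 8)² = (6*(-20/7) + 8)² = (-120/7 + 8)² = (-64/7)² = 4096/49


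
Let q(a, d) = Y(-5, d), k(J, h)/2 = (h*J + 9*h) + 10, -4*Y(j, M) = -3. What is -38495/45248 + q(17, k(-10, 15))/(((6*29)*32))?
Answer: -4464713/5248768 ≈ -0.85062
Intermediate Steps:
Y(j, M) = ¾ (Y(j, M) = -¼*(-3) = ¾)
k(J, h) = 20 + 18*h + 2*J*h (k(J, h) = 2*((h*J + 9*h) + 10) = 2*((J*h + 9*h) + 10) = 2*((9*h + J*h) + 10) = 2*(10 + 9*h + J*h) = 20 + 18*h + 2*J*h)
q(a, d) = ¾
-38495/45248 + q(17, k(-10, 15))/(((6*29)*32)) = -38495/45248 + 3/(4*(((6*29)*32))) = -38495*1/45248 + 3/(4*((174*32))) = -38495/45248 + (¾)/5568 = -38495/45248 + (¾)*(1/5568) = -38495/45248 + 1/7424 = -4464713/5248768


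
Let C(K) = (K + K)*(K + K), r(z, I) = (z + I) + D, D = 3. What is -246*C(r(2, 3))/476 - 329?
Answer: -54895/119 ≈ -461.30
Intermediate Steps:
r(z, I) = 3 + I + z (r(z, I) = (z + I) + 3 = (I + z) + 3 = 3 + I + z)
C(K) = 4*K**2 (C(K) = (2*K)*(2*K) = 4*K**2)
-246*C(r(2, 3))/476 - 329 = -246*4*(3 + 3 + 2)**2/476 - 329 = -246*4*8**2/476 - 329 = -246*4*64/476 - 329 = -62976/476 - 329 = -246*64/119 - 329 = -15744/119 - 329 = -54895/119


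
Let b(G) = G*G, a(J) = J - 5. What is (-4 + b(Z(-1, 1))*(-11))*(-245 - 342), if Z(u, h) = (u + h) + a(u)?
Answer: 234800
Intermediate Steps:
a(J) = -5 + J
Z(u, h) = -5 + h + 2*u (Z(u, h) = (u + h) + (-5 + u) = (h + u) + (-5 + u) = -5 + h + 2*u)
b(G) = G**2
(-4 + b(Z(-1, 1))*(-11))*(-245 - 342) = (-4 + (-5 + 1 + 2*(-1))**2*(-11))*(-245 - 342) = (-4 + (-5 + 1 - 2)**2*(-11))*(-587) = (-4 + (-6)**2*(-11))*(-587) = (-4 + 36*(-11))*(-587) = (-4 - 396)*(-587) = -400*(-587) = 234800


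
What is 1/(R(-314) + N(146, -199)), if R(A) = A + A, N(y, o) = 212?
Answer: -1/416 ≈ -0.0024038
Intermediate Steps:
R(A) = 2*A
1/(R(-314) + N(146, -199)) = 1/(2*(-314) + 212) = 1/(-628 + 212) = 1/(-416) = -1/416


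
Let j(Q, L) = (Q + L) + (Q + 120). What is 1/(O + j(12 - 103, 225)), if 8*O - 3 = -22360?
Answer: -8/21053 ≈ -0.00037999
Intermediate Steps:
O = -22357/8 (O = 3/8 + (⅛)*(-22360) = 3/8 - 2795 = -22357/8 ≈ -2794.6)
j(Q, L) = 120 + L + 2*Q (j(Q, L) = (L + Q) + (120 + Q) = 120 + L + 2*Q)
1/(O + j(12 - 103, 225)) = 1/(-22357/8 + (120 + 225 + 2*(12 - 103))) = 1/(-22357/8 + (120 + 225 + 2*(-91))) = 1/(-22357/8 + (120 + 225 - 182)) = 1/(-22357/8 + 163) = 1/(-21053/8) = -8/21053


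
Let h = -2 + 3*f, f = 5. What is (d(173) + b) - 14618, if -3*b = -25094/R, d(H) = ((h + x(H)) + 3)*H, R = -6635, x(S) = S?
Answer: 359837401/19905 ≈ 18078.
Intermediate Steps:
h = 13 (h = -2 + 3*5 = -2 + 15 = 13)
d(H) = H*(16 + H) (d(H) = ((13 + H) + 3)*H = (16 + H)*H = H*(16 + H))
b = -25094/19905 (b = -(-25094)/(3*(-6635)) = -(-25094)*(-1)/(3*6635) = -⅓*25094/6635 = -25094/19905 ≈ -1.2607)
(d(173) + b) - 14618 = (173*(16 + 173) - 25094/19905) - 14618 = (173*189 - 25094/19905) - 14618 = (32697 - 25094/19905) - 14618 = 650808691/19905 - 14618 = 359837401/19905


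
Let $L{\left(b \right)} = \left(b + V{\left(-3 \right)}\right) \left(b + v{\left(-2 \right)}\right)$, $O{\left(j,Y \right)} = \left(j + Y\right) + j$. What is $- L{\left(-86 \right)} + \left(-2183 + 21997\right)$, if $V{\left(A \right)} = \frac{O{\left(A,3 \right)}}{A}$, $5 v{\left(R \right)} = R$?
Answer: $12470$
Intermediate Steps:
$v{\left(R \right)} = \frac{R}{5}$
$O{\left(j,Y \right)} = Y + 2 j$ ($O{\left(j,Y \right)} = \left(Y + j\right) + j = Y + 2 j$)
$V{\left(A \right)} = \frac{3 + 2 A}{A}$
$L{\left(b \right)} = \left(1 + b\right) \left(- \frac{2}{5} + b\right)$ ($L{\left(b \right)} = \left(b + \left(2 + \frac{3}{-3}\right)\right) \left(b + \frac{1}{5} \left(-2\right)\right) = \left(b + \left(2 + 3 \left(- \frac{1}{3}\right)\right)\right) \left(b - \frac{2}{5}\right) = \left(b + \left(2 - 1\right)\right) \left(- \frac{2}{5} + b\right) = \left(b + 1\right) \left(- \frac{2}{5} + b\right) = \left(1 + b\right) \left(- \frac{2}{5} + b\right)$)
$- L{\left(-86 \right)} + \left(-2183 + 21997\right) = - (- \frac{2}{5} + \left(-86\right)^{2} + \frac{3}{5} \left(-86\right)) + \left(-2183 + 21997\right) = - (- \frac{2}{5} + 7396 - \frac{258}{5}) + 19814 = \left(-1\right) 7344 + 19814 = -7344 + 19814 = 12470$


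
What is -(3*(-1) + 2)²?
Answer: -1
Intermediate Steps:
-(3*(-1) + 2)² = -(-3 + 2)² = -1*(-1)² = -1*1 = -1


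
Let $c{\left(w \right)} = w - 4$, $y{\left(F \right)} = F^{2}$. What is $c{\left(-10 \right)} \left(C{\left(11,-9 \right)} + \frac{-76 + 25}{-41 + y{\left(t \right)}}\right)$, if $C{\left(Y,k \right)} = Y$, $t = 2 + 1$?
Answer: $- \frac{2821}{16} \approx -176.31$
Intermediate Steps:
$t = 3$
$c{\left(w \right)} = -4 + w$ ($c{\left(w \right)} = w - 4 = -4 + w$)
$c{\left(-10 \right)} \left(C{\left(11,-9 \right)} + \frac{-76 + 25}{-41 + y{\left(t \right)}}\right) = \left(-4 - 10\right) \left(11 + \frac{-76 + 25}{-41 + 3^{2}}\right) = - 14 \left(11 - \frac{51}{-41 + 9}\right) = - 14 \left(11 - \frac{51}{-32}\right) = - 14 \left(11 - - \frac{51}{32}\right) = - 14 \left(11 + \frac{51}{32}\right) = \left(-14\right) \frac{403}{32} = - \frac{2821}{16}$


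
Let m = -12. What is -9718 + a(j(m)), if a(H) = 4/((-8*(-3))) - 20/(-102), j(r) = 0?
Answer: -991199/102 ≈ -9717.6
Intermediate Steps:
a(H) = 37/102 (a(H) = 4/24 - 20*(-1/102) = 4*(1/24) + 10/51 = ⅙ + 10/51 = 37/102)
-9718 + a(j(m)) = -9718 + 37/102 = -991199/102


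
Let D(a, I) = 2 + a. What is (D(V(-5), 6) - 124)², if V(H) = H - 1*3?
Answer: 16900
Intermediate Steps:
V(H) = -3 + H (V(H) = H - 3 = -3 + H)
(D(V(-5), 6) - 124)² = ((2 + (-3 - 5)) - 124)² = ((2 - 8) - 124)² = (-6 - 124)² = (-130)² = 16900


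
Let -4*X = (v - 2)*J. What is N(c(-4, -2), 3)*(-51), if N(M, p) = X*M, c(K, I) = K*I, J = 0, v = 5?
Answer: 0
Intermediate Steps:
c(K, I) = I*K
X = 0 (X = -(5 - 2)*0/4 = -3*0/4 = -¼*0 = 0)
N(M, p) = 0 (N(M, p) = 0*M = 0)
N(c(-4, -2), 3)*(-51) = 0*(-51) = 0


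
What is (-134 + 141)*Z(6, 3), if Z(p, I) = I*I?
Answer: 63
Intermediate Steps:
Z(p, I) = I²
(-134 + 141)*Z(6, 3) = (-134 + 141)*3² = 7*9 = 63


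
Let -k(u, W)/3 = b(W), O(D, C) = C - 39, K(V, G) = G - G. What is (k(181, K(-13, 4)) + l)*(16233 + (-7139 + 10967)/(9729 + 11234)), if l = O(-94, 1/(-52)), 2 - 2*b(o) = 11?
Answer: -451573066689/1090076 ≈ -4.1426e+5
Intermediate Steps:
K(V, G) = 0
b(o) = -9/2 (b(o) = 1 - ½*11 = 1 - 11/2 = -9/2)
O(D, C) = -39 + C
l = -2029/52 (l = -39 + 1/(-52) = -39 - 1/52 = -2029/52 ≈ -39.019)
k(u, W) = 27/2 (k(u, W) = -3*(-9/2) = 27/2)
(k(181, K(-13, 4)) + l)*(16233 + (-7139 + 10967)/(9729 + 11234)) = (27/2 - 2029/52)*(16233 + (-7139 + 10967)/(9729 + 11234)) = -1327*(16233 + 3828/20963)/52 = -1327/52*340296207/20963 = -451573066689/1090076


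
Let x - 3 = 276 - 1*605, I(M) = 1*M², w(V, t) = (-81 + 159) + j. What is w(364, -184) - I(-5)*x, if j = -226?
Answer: 8002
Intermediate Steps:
w(V, t) = -148 (w(V, t) = (-81 + 159) - 226 = 78 - 226 = -148)
I(M) = M²
x = -326 (x = 3 + (276 - 1*605) = 3 + (276 - 605) = 3 - 329 = -326)
w(364, -184) - I(-5)*x = -148 - (-5)²*(-326) = -148 - 25*(-326) = -148 - 1*(-8150) = -148 + 8150 = 8002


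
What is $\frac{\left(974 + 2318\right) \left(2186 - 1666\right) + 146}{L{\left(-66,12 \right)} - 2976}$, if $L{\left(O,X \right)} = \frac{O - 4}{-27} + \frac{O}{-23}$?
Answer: $- \frac{531571653}{922352} \approx -576.32$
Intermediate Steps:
$L{\left(O,X \right)} = \frac{4}{27} - \frac{50 O}{621}$ ($L{\left(O,X \right)} = \left(O - 4\right) \left(- \frac{1}{27}\right) + O \left(- \frac{1}{23}\right) = \left(-4 + O\right) \left(- \frac{1}{27}\right) - \frac{O}{23} = \left(\frac{4}{27} - \frac{O}{27}\right) - \frac{O}{23} = \frac{4}{27} - \frac{50 O}{621}$)
$\frac{\left(974 + 2318\right) \left(2186 - 1666\right) + 146}{L{\left(-66,12 \right)} - 2976} = \frac{\left(974 + 2318\right) \left(2186 - 1666\right) + 146}{\left(\frac{4}{27} - - \frac{1100}{207}\right) - 2976} = \frac{3292 \cdot 520 + 146}{\left(\frac{4}{27} + \frac{1100}{207}\right) - 2976} = \frac{1711840 + 146}{\frac{3392}{621} - 2976} = \frac{1711986}{- \frac{1844704}{621}} = 1711986 \left(- \frac{621}{1844704}\right) = - \frac{531571653}{922352}$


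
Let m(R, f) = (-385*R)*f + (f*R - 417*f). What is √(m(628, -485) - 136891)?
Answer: √117024074 ≈ 10818.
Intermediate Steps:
m(R, f) = -417*f - 384*R*f (m(R, f) = -385*R*f + (R*f - 417*f) = -385*R*f + (-417*f + R*f) = -417*f - 384*R*f)
√(m(628, -485) - 136891) = √(-3*(-485)*(139 + 128*628) - 136891) = √(-3*(-485)*(139 + 80384) - 136891) = √(-3*(-485)*80523 - 136891) = √(117160965 - 136891) = √117024074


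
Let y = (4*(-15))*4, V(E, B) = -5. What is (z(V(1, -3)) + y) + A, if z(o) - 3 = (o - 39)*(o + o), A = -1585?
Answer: -1382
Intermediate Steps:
z(o) = 3 + 2*o*(-39 + o) (z(o) = 3 + (o - 39)*(o + o) = 3 + (-39 + o)*(2*o) = 3 + 2*o*(-39 + o))
y = -240 (y = -60*4 = -240)
(z(V(1, -3)) + y) + A = ((3 - 78*(-5) + 2*(-5)²) - 240) - 1585 = ((3 + 390 + 2*25) - 240) - 1585 = ((3 + 390 + 50) - 240) - 1585 = (443 - 240) - 1585 = 203 - 1585 = -1382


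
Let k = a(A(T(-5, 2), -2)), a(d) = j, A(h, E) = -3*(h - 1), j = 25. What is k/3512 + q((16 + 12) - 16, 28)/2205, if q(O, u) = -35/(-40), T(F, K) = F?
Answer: 4157/553140 ≈ 0.0075153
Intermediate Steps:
q(O, u) = 7/8 (q(O, u) = -35*(-1/40) = 7/8)
A(h, E) = 3 - 3*h (A(h, E) = -3*(-1 + h) = 3 - 3*h)
a(d) = 25
k = 25
k/3512 + q((16 + 12) - 16, 28)/2205 = 25/3512 + (7/8)/2205 = 25*(1/3512) + (7/8)*(1/2205) = 25/3512 + 1/2520 = 4157/553140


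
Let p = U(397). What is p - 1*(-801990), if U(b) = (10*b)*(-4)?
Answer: 786110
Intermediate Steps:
U(b) = -40*b
p = -15880 (p = -40*397 = -15880)
p - 1*(-801990) = -15880 - 1*(-801990) = -15880 + 801990 = 786110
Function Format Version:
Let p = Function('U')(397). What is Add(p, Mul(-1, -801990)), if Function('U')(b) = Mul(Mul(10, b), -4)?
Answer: 786110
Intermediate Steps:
Function('U')(b) = Mul(-40, b)
p = -15880 (p = Mul(-40, 397) = -15880)
Add(p, Mul(-1, -801990)) = Add(-15880, Mul(-1, -801990)) = Add(-15880, 801990) = 786110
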